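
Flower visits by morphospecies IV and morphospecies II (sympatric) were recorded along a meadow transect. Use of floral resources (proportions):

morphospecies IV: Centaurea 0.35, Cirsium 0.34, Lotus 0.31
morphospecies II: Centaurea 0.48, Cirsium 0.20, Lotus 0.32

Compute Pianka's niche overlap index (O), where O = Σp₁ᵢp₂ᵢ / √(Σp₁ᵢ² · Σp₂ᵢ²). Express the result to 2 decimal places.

Σ p₁ᵢp₂ᵢ = 0.1680 + 0.0680 + 0.0992 = 0.3352
Σp_1ᵢ² = 0.35² + 0.34² + 0.31² = 0.1225 + 0.1156 + 0.0961 = 0.3342
Σp_2ᵢ² = 0.48² + 0.20² + 0.32² = 0.2304 + 0.0400 + 0.1024 = 0.3728
O = 0.3352 / √(0.3342 × 0.3728) = 0.3352 / 0.35297 = 0.9497

0.95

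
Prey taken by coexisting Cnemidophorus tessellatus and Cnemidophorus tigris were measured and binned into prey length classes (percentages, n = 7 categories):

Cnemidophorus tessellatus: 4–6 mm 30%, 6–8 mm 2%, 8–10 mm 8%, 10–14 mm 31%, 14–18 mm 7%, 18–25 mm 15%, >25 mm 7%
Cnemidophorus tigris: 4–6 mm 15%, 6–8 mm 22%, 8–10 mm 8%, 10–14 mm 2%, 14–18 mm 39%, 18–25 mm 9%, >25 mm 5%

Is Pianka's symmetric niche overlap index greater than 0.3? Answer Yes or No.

Yes

Convert percentages to proportions (divide by 100).
Σ p₁ᵢp₂ᵢ = 0.0450 + 0.0044 + 0.0064 + 0.0062 + 0.0273 + 0.0135 + 0.0035 = 0.1063
Σp_1ᵢ² = 0.30² + 0.02² + 0.08² + 0.31² + 0.07² + 0.15² + 0.07² = 0.0900 + 0.0004 + 0.0064 + 0.0961 + 0.0049 + 0.0225 + 0.0049 = 0.2252
Σp_2ᵢ² = 0.15² + 0.22² + 0.08² + 0.02² + 0.39² + 0.09² + 0.05² = 0.0225 + 0.0484 + 0.0064 + 0.0004 + 0.1521 + 0.0081 + 0.0025 = 0.2404
O = 0.1063 / √(0.2252 × 0.2404) = 0.1063 / 0.23268 = 0.4569
O = 0.4569 > 0.3 → Yes.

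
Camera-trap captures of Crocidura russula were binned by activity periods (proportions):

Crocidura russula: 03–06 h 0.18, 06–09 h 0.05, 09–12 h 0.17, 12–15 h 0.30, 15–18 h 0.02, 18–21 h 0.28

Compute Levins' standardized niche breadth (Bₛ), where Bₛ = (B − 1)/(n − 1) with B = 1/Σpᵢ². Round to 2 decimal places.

0.66

Σpᵢ² = 0.18² + 0.05² + 0.17² + 0.30² + 0.02² + 0.28² = 0.0324 + 0.0025 + 0.0289 + 0.0900 + 0.0004 + 0.0784 = 0.2326
B = 1 / 0.2326 = 4.2992
Bₛ = (B − 1)/(n − 1) = (4.2992 − 1)/(6 − 1) = 3.2992/5 = 0.6598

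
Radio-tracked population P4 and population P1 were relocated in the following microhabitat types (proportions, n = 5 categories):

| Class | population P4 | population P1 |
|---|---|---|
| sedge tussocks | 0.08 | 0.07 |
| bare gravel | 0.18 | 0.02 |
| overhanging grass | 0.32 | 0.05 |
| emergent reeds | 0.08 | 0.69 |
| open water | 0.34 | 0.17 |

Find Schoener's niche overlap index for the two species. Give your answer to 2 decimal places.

0.39

Σ|p₁ᵢ − p₂ᵢ| = 0.01 + 0.16 + 0.27 + 0.61 + 0.17 = 1.22
D = 1 − ½ × 1.22 = 1 − 0.610 = 0.3900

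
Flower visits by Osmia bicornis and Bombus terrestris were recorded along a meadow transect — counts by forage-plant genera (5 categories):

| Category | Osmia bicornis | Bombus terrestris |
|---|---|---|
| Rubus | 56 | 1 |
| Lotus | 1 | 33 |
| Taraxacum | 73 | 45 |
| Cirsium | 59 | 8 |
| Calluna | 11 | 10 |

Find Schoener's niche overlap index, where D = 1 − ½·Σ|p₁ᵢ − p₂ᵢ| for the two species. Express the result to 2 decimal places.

Proportions for Osmia bicornis (n=200): 56/200=0.2800, 1/200=0.0050, 73/200=0.3650, 59/200=0.2950, 11/200=0.0550
Proportions for Bombus terrestris (n=97): 1/97=0.0103, 33/97=0.3402, 45/97=0.4639, 8/97=0.0825, 10/97=0.1031
Σ|p₁ᵢ − p₂ᵢ| = 0.2697 + 0.3352 + 0.0989 + 0.2125 + 0.0481 = 0.9644
D = 1 − ½ × 0.9644 = 1 − 0.48220 = 0.51780

0.52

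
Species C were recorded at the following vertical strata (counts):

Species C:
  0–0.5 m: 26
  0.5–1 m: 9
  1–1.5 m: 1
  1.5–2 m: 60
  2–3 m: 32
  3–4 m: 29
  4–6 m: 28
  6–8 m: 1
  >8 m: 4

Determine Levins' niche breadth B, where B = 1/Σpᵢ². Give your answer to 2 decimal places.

Proportions for Species C (n=190): 26/190=0.1368, 9/190=0.0474, 1/190=0.0053, 60/190=0.3158, 32/190=0.1684, 29/190=0.1526, 28/190=0.1474, 1/190=0.0053, 4/190=0.0211
Σpᵢ² = 0.1368² + 0.0474² + 0.0053² + 0.3158² + 0.1684² + 0.1526² + 0.1474² + 0.0053² + 0.0211² = 0.018714 + 0.002247 + 0.000028 + 0.099730 + 0.028359 + 0.023287 + 0.021727 + 0.000028 + 0.000445 = 0.194565
B = 1 / 0.194565 = 5.1397

5.14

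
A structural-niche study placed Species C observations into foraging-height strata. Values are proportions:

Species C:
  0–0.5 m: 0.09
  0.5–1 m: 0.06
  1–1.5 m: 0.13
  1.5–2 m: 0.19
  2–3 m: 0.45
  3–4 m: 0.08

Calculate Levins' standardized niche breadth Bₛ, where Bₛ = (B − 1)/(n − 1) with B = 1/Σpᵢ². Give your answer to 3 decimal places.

Σpᵢ² = 0.09² + 0.06² + 0.13² + 0.19² + 0.45² + 0.08² = 0.0081 + 0.0036 + 0.0169 + 0.0361 + 0.2025 + 0.0064 = 0.2736
B = 1 / 0.2736 = 3.65497
Bₛ = (B − 1)/(n − 1) = (3.65497 − 1)/(6 − 1) = 2.65497/5 = 0.53099

0.531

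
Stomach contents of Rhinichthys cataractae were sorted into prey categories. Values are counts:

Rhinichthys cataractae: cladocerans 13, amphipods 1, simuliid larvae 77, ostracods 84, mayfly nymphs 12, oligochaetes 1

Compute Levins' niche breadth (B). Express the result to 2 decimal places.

Proportions for Rhinichthys cataractae (n=188): 13/188=0.0691, 1/188=0.0053, 77/188=0.4096, 84/188=0.4468, 12/188=0.0638, 1/188=0.0053
Σpᵢ² = 0.0691² + 0.0053² + 0.4096² + 0.4468² + 0.0638² + 0.0053² = 0.004775 + 0.000028 + 0.167772 + 0.199630 + 0.004070 + 0.000028 = 0.376303
B = 1 / 0.376303 = 2.6574

2.66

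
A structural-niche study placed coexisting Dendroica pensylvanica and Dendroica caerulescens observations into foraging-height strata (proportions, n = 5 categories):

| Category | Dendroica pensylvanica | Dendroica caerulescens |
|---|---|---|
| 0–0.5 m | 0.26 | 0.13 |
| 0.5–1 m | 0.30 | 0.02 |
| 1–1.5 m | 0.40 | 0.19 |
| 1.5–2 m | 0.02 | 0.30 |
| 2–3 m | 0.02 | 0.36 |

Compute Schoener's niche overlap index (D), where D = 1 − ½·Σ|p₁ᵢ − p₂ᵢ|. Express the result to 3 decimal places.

Σ|p₁ᵢ − p₂ᵢ| = 0.13 + 0.28 + 0.21 + 0.28 + 0.34 = 1.24
D = 1 − ½ × 1.24 = 1 − 0.620 = 0.38000

0.380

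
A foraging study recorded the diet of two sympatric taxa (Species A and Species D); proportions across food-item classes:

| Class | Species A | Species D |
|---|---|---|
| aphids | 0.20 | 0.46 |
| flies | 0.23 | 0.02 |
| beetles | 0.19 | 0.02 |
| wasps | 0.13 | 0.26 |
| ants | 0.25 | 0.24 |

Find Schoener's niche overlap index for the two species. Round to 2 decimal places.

0.61

Σ|p₁ᵢ − p₂ᵢ| = 0.26 + 0.21 + 0.17 + 0.13 + 0.01 = 0.78
D = 1 − ½ × 0.78 = 1 − 0.390 = 0.6100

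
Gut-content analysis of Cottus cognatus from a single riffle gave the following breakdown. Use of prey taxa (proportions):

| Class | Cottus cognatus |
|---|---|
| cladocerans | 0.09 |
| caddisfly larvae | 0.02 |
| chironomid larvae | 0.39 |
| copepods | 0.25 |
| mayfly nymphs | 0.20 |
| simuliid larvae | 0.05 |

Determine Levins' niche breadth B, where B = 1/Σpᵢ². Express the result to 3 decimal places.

Σpᵢ² = 0.09² + 0.02² + 0.39² + 0.25² + 0.20² + 0.05² = 0.0081 + 0.0004 + 0.1521 + 0.0625 + 0.0400 + 0.0025 = 0.2656
B = 1 / 0.2656 = 3.76506

3.765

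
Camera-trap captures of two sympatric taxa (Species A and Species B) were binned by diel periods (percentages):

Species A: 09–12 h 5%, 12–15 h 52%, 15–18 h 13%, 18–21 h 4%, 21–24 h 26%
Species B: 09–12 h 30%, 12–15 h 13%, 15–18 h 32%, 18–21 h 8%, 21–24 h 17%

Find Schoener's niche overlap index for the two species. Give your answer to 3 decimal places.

Convert percentages to proportions (divide by 100).
Σ|p₁ᵢ − p₂ᵢ| = 0.25 + 0.39 + 0.19 + 0.04 + 0.09 = 0.96
D = 1 − ½ × 0.96 = 1 − 0.480 = 0.52000

0.520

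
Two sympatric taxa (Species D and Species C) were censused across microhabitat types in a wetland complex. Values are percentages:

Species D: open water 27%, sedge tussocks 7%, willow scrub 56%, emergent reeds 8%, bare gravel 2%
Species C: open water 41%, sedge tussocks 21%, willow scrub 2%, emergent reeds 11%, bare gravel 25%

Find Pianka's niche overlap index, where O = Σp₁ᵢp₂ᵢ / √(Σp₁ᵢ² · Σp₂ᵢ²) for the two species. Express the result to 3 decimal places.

0.445

Convert percentages to proportions (divide by 100).
Σ p₁ᵢp₂ᵢ = 0.1107 + 0.0147 + 0.0112 + 0.0088 + 0.0050 = 0.1504
Σp_1ᵢ² = 0.27² + 0.07² + 0.56² + 0.08² + 0.02² = 0.0729 + 0.0049 + 0.3136 + 0.0064 + 0.0004 = 0.3982
Σp_2ᵢ² = 0.41² + 0.21² + 0.02² + 0.11² + 0.25² = 0.1681 + 0.0441 + 0.0004 + 0.0121 + 0.0625 = 0.2872
O = 0.1504 / √(0.3982 × 0.2872) = 0.1504 / 0.338176 = 0.44474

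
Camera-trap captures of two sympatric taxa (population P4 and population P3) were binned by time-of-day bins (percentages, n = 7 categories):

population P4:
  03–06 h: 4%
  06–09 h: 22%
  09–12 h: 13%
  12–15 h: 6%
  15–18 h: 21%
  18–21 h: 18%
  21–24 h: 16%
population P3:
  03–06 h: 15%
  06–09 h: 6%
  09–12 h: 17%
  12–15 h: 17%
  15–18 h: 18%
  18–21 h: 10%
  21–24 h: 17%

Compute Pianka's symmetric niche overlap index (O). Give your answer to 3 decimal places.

Convert percentages to proportions (divide by 100).
Σ p₁ᵢp₂ᵢ = 0.0060 + 0.0132 + 0.0221 + 0.0102 + 0.0378 + 0.0180 + 0.0272 = 0.1345
Σp_1ᵢ² = 0.04² + 0.22² + 0.13² + 0.06² + 0.21² + 0.18² + 0.16² = 0.0016 + 0.0484 + 0.0169 + 0.0036 + 0.0441 + 0.0324 + 0.0256 = 0.1726
Σp_2ᵢ² = 0.15² + 0.06² + 0.17² + 0.17² + 0.18² + 0.10² + 0.17² = 0.0225 + 0.0036 + 0.0289 + 0.0289 + 0.0324 + 0.0100 + 0.0289 = 0.1552
O = 0.1345 / √(0.1726 × 0.1552) = 0.1345 / 0.163669 = 0.82178

0.822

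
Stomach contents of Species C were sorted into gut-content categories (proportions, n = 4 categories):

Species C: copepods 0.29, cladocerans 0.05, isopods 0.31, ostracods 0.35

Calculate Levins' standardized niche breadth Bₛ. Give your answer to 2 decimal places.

Σpᵢ² = 0.29² + 0.05² + 0.31² + 0.35² = 0.0841 + 0.0025 + 0.0961 + 0.1225 = 0.3052
B = 1 / 0.3052 = 3.2765
Bₛ = (B − 1)/(n − 1) = (3.2765 − 1)/(4 − 1) = 2.2765/3 = 0.7588

0.76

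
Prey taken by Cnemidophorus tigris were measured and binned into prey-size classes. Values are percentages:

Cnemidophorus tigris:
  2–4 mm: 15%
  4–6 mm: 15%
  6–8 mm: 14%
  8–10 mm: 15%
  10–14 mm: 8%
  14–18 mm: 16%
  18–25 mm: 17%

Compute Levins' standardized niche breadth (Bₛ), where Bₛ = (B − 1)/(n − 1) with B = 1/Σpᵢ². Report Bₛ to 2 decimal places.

0.96

Convert percentages to proportions (divide by 100).
Σpᵢ² = 0.15² + 0.15² + 0.14² + 0.15² + 0.08² + 0.16² + 0.17² = 0.0225 + 0.0225 + 0.0196 + 0.0225 + 0.0064 + 0.0256 + 0.0289 = 0.1480
B = 1 / 0.1480 = 6.7568
Bₛ = (B − 1)/(n − 1) = (6.7568 − 1)/(7 − 1) = 5.7568/6 = 0.9595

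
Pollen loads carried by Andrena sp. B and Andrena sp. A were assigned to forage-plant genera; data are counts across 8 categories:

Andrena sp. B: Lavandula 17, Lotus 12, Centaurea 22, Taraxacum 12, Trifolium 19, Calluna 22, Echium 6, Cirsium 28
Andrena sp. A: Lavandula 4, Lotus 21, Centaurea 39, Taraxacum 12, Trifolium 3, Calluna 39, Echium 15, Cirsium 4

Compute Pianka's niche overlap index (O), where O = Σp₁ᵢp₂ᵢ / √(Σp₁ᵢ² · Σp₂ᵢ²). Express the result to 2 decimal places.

Proportions for Andrena sp. B (n=138): 17/138=0.1232, 12/138=0.0870, 22/138=0.1594, 12/138=0.0870, 19/138=0.1377, 22/138=0.1594, 6/138=0.0435, 28/138=0.2029
Proportions for Andrena sp. A (n=137): 4/137=0.0292, 21/137=0.1533, 39/137=0.2847, 12/137=0.0876, 3/137=0.0219, 39/137=0.2847, 15/137=0.1095, 4/137=0.0292
Σ p₁ᵢp₂ᵢ = 0.003597 + 0.013337 + 0.045381 + 0.007621 + 0.003016 + 0.045381 + 0.004763 + 0.005925 = 0.129021
Σp_1ᵢ² = 0.1232² + 0.0870² + 0.1594² + 0.0870² + 0.1377² + 0.1594² + 0.0435² + 0.2029² = 0.015178 + 0.007569 + 0.025408 + 0.007569 + 0.018961 + 0.025408 + 0.001892 + 0.041168 = 0.143153
Σp_2ᵢ² = 0.0292² + 0.1533² + 0.2847² + 0.0876² + 0.0219² + 0.2847² + 0.1095² + 0.0292² = 0.000853 + 0.023501 + 0.081054 + 0.007674 + 0.000480 + 0.081054 + 0.011990 + 0.000853 = 0.207459
O = 0.129021 / √(0.143153 × 0.207459) = 0.129021 / 0.1723322 = 0.7487

0.75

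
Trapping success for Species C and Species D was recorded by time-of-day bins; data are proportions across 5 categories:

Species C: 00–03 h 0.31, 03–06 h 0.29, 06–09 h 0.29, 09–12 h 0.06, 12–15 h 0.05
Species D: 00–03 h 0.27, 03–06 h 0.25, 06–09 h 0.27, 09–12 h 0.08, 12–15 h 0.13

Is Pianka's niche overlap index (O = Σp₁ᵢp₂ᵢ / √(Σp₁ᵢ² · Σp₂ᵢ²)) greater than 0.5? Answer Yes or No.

Σ p₁ᵢp₂ᵢ = 0.0837 + 0.0725 + 0.0783 + 0.0048 + 0.0065 = 0.2458
Σp_1ᵢ² = 0.31² + 0.29² + 0.29² + 0.06² + 0.05² = 0.0961 + 0.0841 + 0.0841 + 0.0036 + 0.0025 = 0.2704
Σp_2ᵢ² = 0.27² + 0.25² + 0.27² + 0.08² + 0.13² = 0.0729 + 0.0625 + 0.0729 + 0.0064 + 0.0169 = 0.2316
O = 0.2458 / √(0.2704 × 0.2316) = 0.2458 / 0.25025 = 0.9822
O = 0.9822 > 0.5 → Yes.

Yes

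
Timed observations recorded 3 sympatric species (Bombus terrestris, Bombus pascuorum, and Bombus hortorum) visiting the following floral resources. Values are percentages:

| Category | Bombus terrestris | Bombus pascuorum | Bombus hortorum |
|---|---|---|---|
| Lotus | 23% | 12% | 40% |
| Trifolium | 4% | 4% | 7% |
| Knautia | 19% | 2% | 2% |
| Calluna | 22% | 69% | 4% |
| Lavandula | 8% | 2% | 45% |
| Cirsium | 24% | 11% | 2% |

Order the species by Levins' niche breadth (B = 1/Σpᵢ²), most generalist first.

Bombus terrestris > Bombus hortorum > Bombus pascuorum

Convert percentages to proportions (divide by 100).
Σp_terrᵢ² = 0.23² + 0.04² + 0.19² + 0.22² + 0.08² + 0.24² = 0.0529 + 0.0016 + 0.0361 + 0.0484 + 0.0064 + 0.0576 = 0.2030
B_terr = 1 / 0.2030 = 4.9261
Σp_pascᵢ² = 0.12² + 0.04² + 0.02² + 0.69² + 0.02² + 0.11² = 0.0144 + 0.0016 + 0.0004 + 0.4761 + 0.0004 + 0.0121 = 0.5050
B_pasc = 1 / 0.5050 = 1.9802
Σp_hortᵢ² = 0.40² + 0.07² + 0.02² + 0.04² + 0.45² + 0.02² = 0.1600 + 0.0049 + 0.0004 + 0.0016 + 0.2025 + 0.0004 = 0.3698
B_hort = 1 / 0.3698 = 2.7042
Ranking by B (broadest → narrowest): Bombus terrestris (4.93) > Bombus hortorum (2.70) > Bombus pascuorum (1.98)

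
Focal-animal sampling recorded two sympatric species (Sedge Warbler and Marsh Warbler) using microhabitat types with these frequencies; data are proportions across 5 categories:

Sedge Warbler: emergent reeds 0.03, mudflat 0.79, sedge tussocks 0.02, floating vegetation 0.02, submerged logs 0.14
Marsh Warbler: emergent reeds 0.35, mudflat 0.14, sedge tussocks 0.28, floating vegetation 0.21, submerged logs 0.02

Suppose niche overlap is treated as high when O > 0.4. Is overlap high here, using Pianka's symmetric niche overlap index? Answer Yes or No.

Σ p₁ᵢp₂ᵢ = 0.0105 + 0.1106 + 0.0056 + 0.0042 + 0.0028 = 0.1337
Σp_1ᵢ² = 0.03² + 0.79² + 0.02² + 0.02² + 0.14² = 0.0009 + 0.6241 + 0.0004 + 0.0004 + 0.0196 = 0.6454
Σp_2ᵢ² = 0.35² + 0.14² + 0.28² + 0.21² + 0.02² = 0.1225 + 0.0196 + 0.0784 + 0.0441 + 0.0004 = 0.2650
O = 0.1337 / √(0.6454 × 0.2650) = 0.1337 / 0.41356 = 0.3233
O = 0.3233 < 0.4 → No.

No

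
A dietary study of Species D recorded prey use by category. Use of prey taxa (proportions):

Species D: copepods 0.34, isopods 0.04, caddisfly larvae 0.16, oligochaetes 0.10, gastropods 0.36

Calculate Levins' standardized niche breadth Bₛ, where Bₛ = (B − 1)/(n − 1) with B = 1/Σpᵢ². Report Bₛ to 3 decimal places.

Σpᵢ² = 0.34² + 0.04² + 0.16² + 0.10² + 0.36² = 0.1156 + 0.0016 + 0.0256 + 0.0100 + 0.1296 = 0.2824
B = 1 / 0.2824 = 3.54108
Bₛ = (B − 1)/(n − 1) = (3.54108 − 1)/(5 − 1) = 2.54108/4 = 0.63527

0.635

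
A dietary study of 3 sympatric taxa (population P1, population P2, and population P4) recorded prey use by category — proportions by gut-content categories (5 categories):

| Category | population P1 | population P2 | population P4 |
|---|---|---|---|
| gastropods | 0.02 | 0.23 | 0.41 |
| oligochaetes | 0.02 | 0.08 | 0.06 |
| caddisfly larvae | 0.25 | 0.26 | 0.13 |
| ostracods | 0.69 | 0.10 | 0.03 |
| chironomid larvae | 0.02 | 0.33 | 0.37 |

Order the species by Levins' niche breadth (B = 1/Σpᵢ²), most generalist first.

Σp_P1ᵢ² = 0.02² + 0.02² + 0.25² + 0.69² + 0.02² = 0.0004 + 0.0004 + 0.0625 + 0.4761 + 0.0004 = 0.5398
B_P1 = 1 / 0.5398 = 1.8525
Σp_P2ᵢ² = 0.23² + 0.08² + 0.26² + 0.10² + 0.33² = 0.0529 + 0.0064 + 0.0676 + 0.0100 + 0.1089 = 0.2458
B_P2 = 1 / 0.2458 = 4.0683
Σp_P4ᵢ² = 0.41² + 0.06² + 0.13² + 0.03² + 0.37² = 0.1681 + 0.0036 + 0.0169 + 0.0009 + 0.1369 = 0.3264
B_P4 = 1 / 0.3264 = 3.0637
Ranking by B (broadest → narrowest): population P2 (4.07) > population P4 (3.06) > population P1 (1.85)

population P2 > population P4 > population P1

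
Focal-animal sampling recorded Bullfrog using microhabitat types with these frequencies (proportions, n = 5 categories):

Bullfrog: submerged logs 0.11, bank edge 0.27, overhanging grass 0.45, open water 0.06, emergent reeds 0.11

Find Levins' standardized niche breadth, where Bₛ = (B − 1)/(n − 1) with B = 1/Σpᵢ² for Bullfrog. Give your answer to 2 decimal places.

Σpᵢ² = 0.11² + 0.27² + 0.45² + 0.06² + 0.11² = 0.0121 + 0.0729 + 0.2025 + 0.0036 + 0.0121 = 0.3032
B = 1 / 0.3032 = 3.2982
Bₛ = (B − 1)/(n − 1) = (3.2982 − 1)/(5 − 1) = 2.2982/4 = 0.5746

0.57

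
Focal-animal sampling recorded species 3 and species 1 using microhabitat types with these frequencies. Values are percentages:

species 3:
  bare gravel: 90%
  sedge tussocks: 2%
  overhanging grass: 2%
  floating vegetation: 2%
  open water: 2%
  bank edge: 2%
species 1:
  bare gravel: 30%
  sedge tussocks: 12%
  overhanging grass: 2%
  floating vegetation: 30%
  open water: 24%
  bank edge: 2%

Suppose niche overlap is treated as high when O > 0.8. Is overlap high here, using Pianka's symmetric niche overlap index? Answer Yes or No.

No

Convert percentages to proportions (divide by 100).
Σ p₁ᵢp₂ᵢ = 0.2700 + 0.0024 + 0.0004 + 0.0060 + 0.0048 + 0.0004 = 0.2840
Σp_1ᵢ² = 0.90² + 0.02² + 0.02² + 0.02² + 0.02² + 0.02² = 0.8100 + 0.0004 + 0.0004 + 0.0004 + 0.0004 + 0.0004 = 0.8120
Σp_2ᵢ² = 0.30² + 0.12² + 0.02² + 0.30² + 0.24² + 0.02² = 0.0900 + 0.0144 + 0.0004 + 0.0900 + 0.0576 + 0.0004 = 0.2528
O = 0.2840 / √(0.8120 × 0.2528) = 0.2840 / 0.45307 = 0.6268
O = 0.6268 < 0.8 → No.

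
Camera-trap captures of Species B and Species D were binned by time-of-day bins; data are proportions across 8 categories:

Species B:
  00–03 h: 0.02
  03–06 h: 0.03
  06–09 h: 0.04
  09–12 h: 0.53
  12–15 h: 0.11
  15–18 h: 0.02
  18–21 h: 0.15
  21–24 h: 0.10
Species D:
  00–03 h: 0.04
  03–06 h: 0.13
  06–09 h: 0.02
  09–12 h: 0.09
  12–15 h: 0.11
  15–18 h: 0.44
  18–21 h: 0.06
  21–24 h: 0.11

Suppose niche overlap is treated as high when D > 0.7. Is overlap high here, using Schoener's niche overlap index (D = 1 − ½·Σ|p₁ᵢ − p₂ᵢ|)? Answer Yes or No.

Σ|p₁ᵢ − p₂ᵢ| = 0.02 + 0.10 + 0.02 + 0.44 + 0.00 + 0.42 + 0.09 + 0.01 = 1.10
D = 1 − ½ × 1.10 = 1 − 0.550 = 0.4500
D = 0.4500 < 0.7 → No.

No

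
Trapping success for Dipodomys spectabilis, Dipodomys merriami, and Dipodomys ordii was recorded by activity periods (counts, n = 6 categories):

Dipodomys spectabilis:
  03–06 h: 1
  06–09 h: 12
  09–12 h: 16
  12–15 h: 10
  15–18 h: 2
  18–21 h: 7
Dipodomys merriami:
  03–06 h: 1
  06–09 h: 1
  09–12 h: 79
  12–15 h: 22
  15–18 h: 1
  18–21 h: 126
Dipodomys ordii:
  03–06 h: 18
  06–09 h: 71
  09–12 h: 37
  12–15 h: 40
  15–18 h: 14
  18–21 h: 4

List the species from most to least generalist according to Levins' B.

Proportions for Dipodomys spectabilis (n=48): 1/48=0.0208, 12/48=0.2500, 16/48=0.3333, 10/48=0.2083, 2/48=0.0417, 7/48=0.1458
Proportions for Dipodomys merriami (n=230): 1/230=0.0043, 1/230=0.0043, 79/230=0.3435, 22/230=0.0957, 1/230=0.0043, 126/230=0.5478
Proportions for Dipodomys ordii (n=184): 18/184=0.0978, 71/184=0.3859, 37/184=0.2011, 40/184=0.2174, 14/184=0.0761, 4/184=0.0217
Σp_specᵢ² = 0.0208² + 0.2500² + 0.3333² + 0.2083² + 0.0417² + 0.1458² = 0.000433 + 0.062500 + 0.111089 + 0.043389 + 0.001739 + 0.021258 = 0.240408
B_spec = 1 / 0.240408 = 4.1596
Σp_merrᵢ² = 0.0043² + 0.0043² + 0.3435² + 0.0957² + 0.0043² + 0.5478² = 0.000018 + 0.000018 + 0.117992 + 0.009158 + 0.000018 + 0.300085 = 0.427289
B_merr = 1 / 0.427289 = 2.3403
Σp_ordiᵢ² = 0.0978² + 0.3859² + 0.2011² + 0.2174² + 0.0761² + 0.0217² = 0.009565 + 0.148919 + 0.040441 + 0.047263 + 0.005791 + 0.000471 = 0.252450
B_ordi = 1 / 0.252450 = 3.9612
Ranking by B (broadest → narrowest): Dipodomys spectabilis (4.16) > Dipodomys ordii (3.96) > Dipodomys merriami (2.34)

Dipodomys spectabilis > Dipodomys ordii > Dipodomys merriami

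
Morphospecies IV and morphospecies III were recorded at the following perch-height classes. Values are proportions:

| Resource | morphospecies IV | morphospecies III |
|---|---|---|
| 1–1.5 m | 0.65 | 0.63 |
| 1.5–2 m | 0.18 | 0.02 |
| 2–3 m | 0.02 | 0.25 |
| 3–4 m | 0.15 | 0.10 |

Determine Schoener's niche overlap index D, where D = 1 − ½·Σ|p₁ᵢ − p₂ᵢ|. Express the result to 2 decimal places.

Σ|p₁ᵢ − p₂ᵢ| = 0.02 + 0.16 + 0.23 + 0.05 = 0.46
D = 1 − ½ × 0.46 = 1 − 0.230 = 0.7700

0.77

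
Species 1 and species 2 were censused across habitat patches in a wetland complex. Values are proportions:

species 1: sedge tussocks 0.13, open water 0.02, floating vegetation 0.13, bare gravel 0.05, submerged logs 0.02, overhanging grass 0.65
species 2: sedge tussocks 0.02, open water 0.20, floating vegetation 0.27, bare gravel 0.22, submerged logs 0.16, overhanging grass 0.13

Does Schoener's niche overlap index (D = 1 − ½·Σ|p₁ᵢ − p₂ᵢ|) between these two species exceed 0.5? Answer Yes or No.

Σ|p₁ᵢ − p₂ᵢ| = 0.11 + 0.18 + 0.14 + 0.17 + 0.14 + 0.52 = 1.26
D = 1 − ½ × 1.26 = 1 − 0.630 = 0.3700
D = 0.3700 < 0.5 → No.

No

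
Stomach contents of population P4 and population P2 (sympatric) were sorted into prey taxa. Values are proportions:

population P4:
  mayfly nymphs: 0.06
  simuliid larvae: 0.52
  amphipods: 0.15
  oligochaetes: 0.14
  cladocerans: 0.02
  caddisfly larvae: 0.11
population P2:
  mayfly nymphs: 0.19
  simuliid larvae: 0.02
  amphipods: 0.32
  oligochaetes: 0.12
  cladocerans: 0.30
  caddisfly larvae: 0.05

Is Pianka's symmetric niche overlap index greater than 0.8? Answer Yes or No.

No

Σ p₁ᵢp₂ᵢ = 0.0114 + 0.0104 + 0.0480 + 0.0168 + 0.0060 + 0.0055 = 0.0981
Σp_1ᵢ² = 0.06² + 0.52² + 0.15² + 0.14² + 0.02² + 0.11² = 0.0036 + 0.2704 + 0.0225 + 0.0196 + 0.0004 + 0.0121 = 0.3286
Σp_2ᵢ² = 0.19² + 0.02² + 0.32² + 0.12² + 0.30² + 0.05² = 0.0361 + 0.0004 + 0.1024 + 0.0144 + 0.0900 + 0.0025 = 0.2458
O = 0.0981 / √(0.3286 × 0.2458) = 0.0981 / 0.28420 = 0.3452
O = 0.3452 < 0.8 → No.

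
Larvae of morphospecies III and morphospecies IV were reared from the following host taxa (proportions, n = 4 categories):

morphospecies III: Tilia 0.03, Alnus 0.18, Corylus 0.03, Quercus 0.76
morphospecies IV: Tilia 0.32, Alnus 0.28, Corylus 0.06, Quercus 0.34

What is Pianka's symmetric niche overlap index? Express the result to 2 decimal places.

Σ p₁ᵢp₂ᵢ = 0.0096 + 0.0504 + 0.0018 + 0.2584 = 0.3202
Σp_1ᵢ² = 0.03² + 0.18² + 0.03² + 0.76² = 0.0009 + 0.0324 + 0.0009 + 0.5776 = 0.6118
Σp_2ᵢ² = 0.32² + 0.28² + 0.06² + 0.34² = 0.1024 + 0.0784 + 0.0036 + 0.1156 = 0.3000
O = 0.3202 / √(0.6118 × 0.3000) = 0.3202 / 0.42842 = 0.7474

0.75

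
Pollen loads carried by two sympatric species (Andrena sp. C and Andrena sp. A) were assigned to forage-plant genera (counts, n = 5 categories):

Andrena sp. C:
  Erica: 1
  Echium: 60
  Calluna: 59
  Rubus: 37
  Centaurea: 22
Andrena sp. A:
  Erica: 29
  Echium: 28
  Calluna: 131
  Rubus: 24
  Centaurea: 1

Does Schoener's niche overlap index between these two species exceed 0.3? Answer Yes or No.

Proportions for Andrena sp. C (n=179): 1/179=0.0056, 60/179=0.3352, 59/179=0.3296, 37/179=0.2067, 22/179=0.1229
Proportions for Andrena sp. A (n=213): 29/213=0.1362, 28/213=0.1315, 131/213=0.6150, 24/213=0.1127, 1/213=0.0047
Σ|p₁ᵢ − p₂ᵢ| = 0.1306 + 0.2037 + 0.2854 + 0.0940 + 0.1182 = 0.8319
D = 1 − ½ × 0.8319 = 1 − 0.41595 = 0.58405
D = 0.58405 > 0.3 → Yes.

Yes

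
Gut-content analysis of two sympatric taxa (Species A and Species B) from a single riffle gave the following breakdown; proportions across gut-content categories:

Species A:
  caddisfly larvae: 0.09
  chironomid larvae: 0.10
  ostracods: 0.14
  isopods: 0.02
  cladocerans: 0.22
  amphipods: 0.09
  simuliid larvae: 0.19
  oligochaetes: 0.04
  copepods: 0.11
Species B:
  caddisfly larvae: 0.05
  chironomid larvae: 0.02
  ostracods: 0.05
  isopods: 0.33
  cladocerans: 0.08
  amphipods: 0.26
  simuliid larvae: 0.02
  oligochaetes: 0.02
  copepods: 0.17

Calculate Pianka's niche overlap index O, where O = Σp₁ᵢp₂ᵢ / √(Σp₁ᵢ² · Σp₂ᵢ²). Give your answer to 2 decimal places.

0.48

Σ p₁ᵢp₂ᵢ = 0.0045 + 0.0020 + 0.0070 + 0.0066 + 0.0176 + 0.0234 + 0.0038 + 0.0008 + 0.0187 = 0.0844
Σp_1ᵢ² = 0.09² + 0.10² + 0.14² + 0.02² + 0.22² + 0.09² + 0.19² + 0.04² + 0.11² = 0.0081 + 0.0100 + 0.0196 + 0.0004 + 0.0484 + 0.0081 + 0.0361 + 0.0016 + 0.0121 = 0.1444
Σp_2ᵢ² = 0.05² + 0.02² + 0.05² + 0.33² + 0.08² + 0.26² + 0.02² + 0.02² + 0.17² = 0.0025 + 0.0004 + 0.0025 + 0.1089 + 0.0064 + 0.0676 + 0.0004 + 0.0004 + 0.0289 = 0.2180
O = 0.0844 / √(0.1444 × 0.2180) = 0.0844 / 0.17742 = 0.4757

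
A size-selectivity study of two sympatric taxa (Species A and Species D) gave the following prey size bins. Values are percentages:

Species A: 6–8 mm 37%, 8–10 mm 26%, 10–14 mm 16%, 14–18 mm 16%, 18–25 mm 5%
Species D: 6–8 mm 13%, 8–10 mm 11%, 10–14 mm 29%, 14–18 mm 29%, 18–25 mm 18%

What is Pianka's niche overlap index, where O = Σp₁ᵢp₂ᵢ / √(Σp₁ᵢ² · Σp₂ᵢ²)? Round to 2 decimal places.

Convert percentages to proportions (divide by 100).
Σ p₁ᵢp₂ᵢ = 0.0481 + 0.0286 + 0.0464 + 0.0464 + 0.0090 = 0.1785
Σp_1ᵢ² = 0.37² + 0.26² + 0.16² + 0.16² + 0.05² = 0.1369 + 0.0676 + 0.0256 + 0.0256 + 0.0025 = 0.2582
Σp_2ᵢ² = 0.13² + 0.11² + 0.29² + 0.29² + 0.18² = 0.0169 + 0.0121 + 0.0841 + 0.0841 + 0.0324 = 0.2296
O = 0.1785 / √(0.2582 × 0.2296) = 0.1785 / 0.24348 = 0.7331

0.73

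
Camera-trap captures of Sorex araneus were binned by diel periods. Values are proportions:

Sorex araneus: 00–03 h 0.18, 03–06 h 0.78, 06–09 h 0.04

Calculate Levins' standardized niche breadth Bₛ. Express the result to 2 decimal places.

0.28

Σpᵢ² = 0.18² + 0.78² + 0.04² = 0.0324 + 0.6084 + 0.0016 = 0.6424
B = 1 / 0.6424 = 1.5567
Bₛ = (B − 1)/(n − 1) = (1.5567 − 1)/(3 − 1) = 0.5567/2 = 0.2784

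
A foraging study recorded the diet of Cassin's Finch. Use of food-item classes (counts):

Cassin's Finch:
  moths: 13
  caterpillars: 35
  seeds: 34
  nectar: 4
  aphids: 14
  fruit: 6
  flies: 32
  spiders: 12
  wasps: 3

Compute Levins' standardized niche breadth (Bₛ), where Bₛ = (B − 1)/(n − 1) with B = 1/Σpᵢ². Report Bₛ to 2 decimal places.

Proportions for Cassin's Finch (n=153): 13/153=0.0850, 35/153=0.2288, 34/153=0.2222, 4/153=0.0261, 14/153=0.0915, 6/153=0.0392, 32/153=0.2092, 12/153=0.0784, 3/153=0.0196
Σpᵢ² = 0.0850² + 0.2288² + 0.2222² + 0.0261² + 0.0915² + 0.0392² + 0.2092² + 0.0784² + 0.0196² = 0.007225 + 0.052349 + 0.049373 + 0.000681 + 0.008372 + 0.001537 + 0.043765 + 0.006147 + 0.000384 = 0.169833
B = 1 / 0.169833 = 5.8881
Bₛ = (B − 1)/(n − 1) = (5.8881 − 1)/(9 − 1) = 4.8881/8 = 0.6110

0.61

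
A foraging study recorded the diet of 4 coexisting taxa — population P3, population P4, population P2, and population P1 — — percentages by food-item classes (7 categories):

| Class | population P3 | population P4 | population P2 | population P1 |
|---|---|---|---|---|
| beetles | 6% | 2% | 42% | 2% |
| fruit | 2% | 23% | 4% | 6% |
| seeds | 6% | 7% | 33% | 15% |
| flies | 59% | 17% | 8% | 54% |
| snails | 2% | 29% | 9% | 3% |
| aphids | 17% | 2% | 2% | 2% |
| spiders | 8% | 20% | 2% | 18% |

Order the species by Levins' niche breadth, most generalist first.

population P4 > population P2 > population P1 > population P3

Convert percentages to proportions (divide by 100).
Σp_P3ᵢ² = 0.06² + 0.02² + 0.06² + 0.59² + 0.02² + 0.17² + 0.08² = 0.0036 + 0.0004 + 0.0036 + 0.3481 + 0.0004 + 0.0289 + 0.0064 = 0.3914
B_P3 = 1 / 0.3914 = 2.5549
Σp_P4ᵢ² = 0.02² + 0.23² + 0.07² + 0.17² + 0.29² + 0.02² + 0.20² = 0.0004 + 0.0529 + 0.0049 + 0.0289 + 0.0841 + 0.0004 + 0.0400 = 0.2116
B_P4 = 1 / 0.2116 = 4.7259
Σp_P2ᵢ² = 0.42² + 0.04² + 0.33² + 0.08² + 0.09² + 0.02² + 0.02² = 0.1764 + 0.0016 + 0.1089 + 0.0064 + 0.0081 + 0.0004 + 0.0004 = 0.3022
B_P2 = 1 / 0.3022 = 3.3091
Σp_P1ᵢ² = 0.02² + 0.06² + 0.15² + 0.54² + 0.03² + 0.02² + 0.18² = 0.0004 + 0.0036 + 0.0225 + 0.2916 + 0.0009 + 0.0004 + 0.0324 = 0.3518
B_P1 = 1 / 0.3518 = 2.8425
Ranking by B (broadest → narrowest): population P4 (4.73) > population P2 (3.31) > population P1 (2.84) > population P3 (2.55)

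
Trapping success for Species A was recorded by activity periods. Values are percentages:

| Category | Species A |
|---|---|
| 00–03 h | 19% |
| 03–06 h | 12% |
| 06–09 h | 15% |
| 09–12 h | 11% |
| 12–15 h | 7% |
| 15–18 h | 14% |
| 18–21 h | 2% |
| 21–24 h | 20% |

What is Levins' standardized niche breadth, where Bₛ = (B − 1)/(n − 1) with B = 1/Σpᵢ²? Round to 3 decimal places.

0.810

Convert percentages to proportions (divide by 100).
Σpᵢ² = 0.19² + 0.12² + 0.15² + 0.11² + 0.07² + 0.14² + 0.02² + 0.20² = 0.0361 + 0.0144 + 0.0225 + 0.0121 + 0.0049 + 0.0196 + 0.0004 + 0.0400 = 0.1500
B = 1 / 0.1500 = 6.66667
Bₛ = (B − 1)/(n − 1) = (6.66667 − 1)/(8 − 1) = 5.66667/7 = 0.80952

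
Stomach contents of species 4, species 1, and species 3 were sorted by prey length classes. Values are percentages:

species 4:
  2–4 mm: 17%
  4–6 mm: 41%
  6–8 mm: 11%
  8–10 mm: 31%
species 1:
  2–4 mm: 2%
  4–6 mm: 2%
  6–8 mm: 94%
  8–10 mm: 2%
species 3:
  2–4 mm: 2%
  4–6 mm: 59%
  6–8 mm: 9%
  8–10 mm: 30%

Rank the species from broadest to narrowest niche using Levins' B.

Convert percentages to proportions (divide by 100).
Σp_4ᵢ² = 0.17² + 0.41² + 0.11² + 0.31² = 0.0289 + 0.1681 + 0.0121 + 0.0961 = 0.3052
B_4 = 1 / 0.3052 = 3.2765
Σp_1ᵢ² = 0.02² + 0.02² + 0.94² + 0.02² = 0.0004 + 0.0004 + 0.8836 + 0.0004 = 0.8848
B_1 = 1 / 0.8848 = 1.1302
Σp_3ᵢ² = 0.02² + 0.59² + 0.09² + 0.30² = 0.0004 + 0.3481 + 0.0081 + 0.0900 = 0.4466
B_3 = 1 / 0.4466 = 2.2391
Ranking by B (broadest → narrowest): species 4 (3.28) > species 3 (2.24) > species 1 (1.13)

species 4 > species 3 > species 1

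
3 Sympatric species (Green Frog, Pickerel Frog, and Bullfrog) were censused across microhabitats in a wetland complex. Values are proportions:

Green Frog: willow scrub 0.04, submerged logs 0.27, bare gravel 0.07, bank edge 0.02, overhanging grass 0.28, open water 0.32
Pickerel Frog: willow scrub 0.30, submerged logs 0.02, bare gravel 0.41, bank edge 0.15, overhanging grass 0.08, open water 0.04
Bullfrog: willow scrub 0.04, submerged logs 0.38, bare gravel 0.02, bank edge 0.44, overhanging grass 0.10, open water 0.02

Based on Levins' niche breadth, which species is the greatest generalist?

Green Frog

Σp_Greeᵢ² = 0.04² + 0.27² + 0.07² + 0.02² + 0.28² + 0.32² = 0.0016 + 0.0729 + 0.0049 + 0.0004 + 0.0784 + 0.1024 = 0.2606
B_Gree = 1 / 0.2606 = 3.8373
Σp_Pickᵢ² = 0.30² + 0.02² + 0.41² + 0.15² + 0.08² + 0.04² = 0.0900 + 0.0004 + 0.1681 + 0.0225 + 0.0064 + 0.0016 = 0.2890
B_Pick = 1 / 0.2890 = 3.4602
Σp_Bullᵢ² = 0.04² + 0.38² + 0.02² + 0.44² + 0.10² + 0.02² = 0.0016 + 0.1444 + 0.0004 + 0.1936 + 0.0100 + 0.0004 = 0.3504
B_Bull = 1 / 0.3504 = 2.8539
Highest B → broadest niche (most generalist): Green Frog (B = 3.84).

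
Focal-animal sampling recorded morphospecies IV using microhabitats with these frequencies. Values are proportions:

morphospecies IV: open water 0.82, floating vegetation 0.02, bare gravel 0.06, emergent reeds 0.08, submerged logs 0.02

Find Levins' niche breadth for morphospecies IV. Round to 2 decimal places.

Σpᵢ² = 0.82² + 0.02² + 0.06² + 0.08² + 0.02² = 0.6724 + 0.0004 + 0.0036 + 0.0064 + 0.0004 = 0.6832
B = 1 / 0.6832 = 1.4637

1.46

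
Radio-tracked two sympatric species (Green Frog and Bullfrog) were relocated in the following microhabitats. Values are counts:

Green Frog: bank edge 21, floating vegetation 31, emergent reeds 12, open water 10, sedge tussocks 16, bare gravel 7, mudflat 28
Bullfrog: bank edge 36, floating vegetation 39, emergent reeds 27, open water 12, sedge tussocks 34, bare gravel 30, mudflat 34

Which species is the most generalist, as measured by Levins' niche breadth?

Bullfrog

Proportions for Green Frog (n=125): 21/125=0.1680, 31/125=0.2480, 12/125=0.0960, 10/125=0.0800, 16/125=0.1280, 7/125=0.0560, 28/125=0.2240
Proportions for Bullfrog (n=212): 36/212=0.1698, 39/212=0.1840, 27/212=0.1274, 12/212=0.0566, 34/212=0.1604, 30/212=0.1415, 34/212=0.1604
Σp_Frogᵢ² = 0.1680² + 0.2480² + 0.0960² + 0.0800² + 0.1280² + 0.0560² + 0.2240² = 0.028224 + 0.061504 + 0.009216 + 0.006400 + 0.016384 + 0.003136 + 0.050176 = 0.175040
B_Frog = 1 / 0.175040 = 5.7130
Σp_Bullᵢ² = 0.1698² + 0.1840² + 0.1274² + 0.0566² + 0.1604² + 0.1415² + 0.1604² = 0.028832 + 0.033856 + 0.016231 + 0.003204 + 0.025728 + 0.020022 + 0.025728 = 0.153601
B_Bull = 1 / 0.153601 = 6.5104
Highest B → broadest niche (most generalist): Bullfrog (B = 6.51).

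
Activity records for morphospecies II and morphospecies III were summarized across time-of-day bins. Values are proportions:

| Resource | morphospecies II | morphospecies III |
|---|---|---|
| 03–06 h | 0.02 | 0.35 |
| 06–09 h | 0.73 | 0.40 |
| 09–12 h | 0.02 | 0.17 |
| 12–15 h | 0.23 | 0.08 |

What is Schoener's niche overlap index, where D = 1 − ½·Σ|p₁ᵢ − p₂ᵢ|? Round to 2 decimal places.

Σ|p₁ᵢ − p₂ᵢ| = 0.33 + 0.33 + 0.15 + 0.15 = 0.96
D = 1 − ½ × 0.96 = 1 − 0.480 = 0.5200

0.52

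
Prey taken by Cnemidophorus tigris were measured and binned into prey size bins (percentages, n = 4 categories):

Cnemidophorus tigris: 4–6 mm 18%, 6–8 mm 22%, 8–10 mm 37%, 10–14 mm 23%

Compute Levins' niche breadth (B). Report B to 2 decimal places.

3.70

Convert percentages to proportions (divide by 100).
Σpᵢ² = 0.18² + 0.22² + 0.37² + 0.23² = 0.0324 + 0.0484 + 0.1369 + 0.0529 = 0.2706
B = 1 / 0.2706 = 3.6955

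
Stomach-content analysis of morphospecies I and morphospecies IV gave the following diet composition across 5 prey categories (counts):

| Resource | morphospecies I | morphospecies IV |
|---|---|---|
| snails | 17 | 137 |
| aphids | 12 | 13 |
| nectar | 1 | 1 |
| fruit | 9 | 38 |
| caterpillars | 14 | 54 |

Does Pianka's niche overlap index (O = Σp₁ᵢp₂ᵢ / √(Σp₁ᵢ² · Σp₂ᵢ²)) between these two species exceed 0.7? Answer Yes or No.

Proportions for morphospecies I (n=53): 17/53=0.3208, 12/53=0.2264, 1/53=0.0189, 9/53=0.1698, 14/53=0.2642
Proportions for morphospecies IV (n=243): 137/243=0.5638, 13/243=0.0535, 1/243=0.0041, 38/243=0.1564, 54/243=0.2222
Σ p₁ᵢp₂ᵢ = 0.180867 + 0.012112 + 0.000077 + 0.026557 + 0.058705 = 0.278318
Σp_1ᵢ² = 0.3208² + 0.2264² + 0.0189² + 0.1698² + 0.2642² = 0.102913 + 0.051257 + 0.000357 + 0.028832 + 0.069802 = 0.253161
Σp_2ᵢ² = 0.5638² + 0.0535² + 0.0041² + 0.1564² + 0.2222² = 0.317870 + 0.002862 + 0.000017 + 0.024461 + 0.049373 = 0.394583
O = 0.278318 / √(0.253161 × 0.394583) = 0.278318 / 0.3160586 = 0.8806
O = 0.8806 > 0.7 → Yes.

Yes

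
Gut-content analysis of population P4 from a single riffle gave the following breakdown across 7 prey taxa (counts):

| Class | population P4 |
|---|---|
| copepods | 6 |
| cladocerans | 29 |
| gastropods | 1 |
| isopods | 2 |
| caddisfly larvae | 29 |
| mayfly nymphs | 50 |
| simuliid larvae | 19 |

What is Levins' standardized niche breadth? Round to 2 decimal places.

Proportions for population P4 (n=136): 6/136=0.0441, 29/136=0.2132, 1/136=0.0074, 2/136=0.0147, 29/136=0.2132, 50/136=0.3676, 19/136=0.1397
Σpᵢ² = 0.0441² + 0.2132² + 0.0074² + 0.0147² + 0.2132² + 0.3676² + 0.1397² = 0.001945 + 0.045454 + 0.000055 + 0.000216 + 0.045454 + 0.135130 + 0.019516 = 0.247770
B = 1 / 0.247770 = 4.0360
Bₛ = (B − 1)/(n − 1) = (4.0360 − 1)/(7 − 1) = 3.0360/6 = 0.5060

0.51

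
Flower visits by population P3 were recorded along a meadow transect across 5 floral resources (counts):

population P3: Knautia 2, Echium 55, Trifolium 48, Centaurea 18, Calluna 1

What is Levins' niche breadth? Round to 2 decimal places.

Proportions for population P3 (n=124): 2/124=0.0161, 55/124=0.4435, 48/124=0.3871, 18/124=0.1452, 1/124=0.0081
Σpᵢ² = 0.0161² + 0.4435² + 0.3871² + 0.1452² + 0.0081² = 0.000259 + 0.196692 + 0.149846 + 0.021083 + 0.000066 = 0.367946
B = 1 / 0.367946 = 2.7178

2.72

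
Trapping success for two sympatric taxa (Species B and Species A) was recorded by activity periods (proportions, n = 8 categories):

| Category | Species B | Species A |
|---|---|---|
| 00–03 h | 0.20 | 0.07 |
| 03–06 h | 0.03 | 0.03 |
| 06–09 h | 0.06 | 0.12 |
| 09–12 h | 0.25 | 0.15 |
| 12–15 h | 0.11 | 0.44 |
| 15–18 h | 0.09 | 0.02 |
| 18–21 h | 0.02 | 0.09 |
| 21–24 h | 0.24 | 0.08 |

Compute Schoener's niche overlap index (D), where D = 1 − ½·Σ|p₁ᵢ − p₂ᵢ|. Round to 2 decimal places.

Σ|p₁ᵢ − p₂ᵢ| = 0.13 + 0.00 + 0.06 + 0.10 + 0.33 + 0.07 + 0.07 + 0.16 = 0.92
D = 1 − ½ × 0.92 = 1 − 0.460 = 0.5400

0.54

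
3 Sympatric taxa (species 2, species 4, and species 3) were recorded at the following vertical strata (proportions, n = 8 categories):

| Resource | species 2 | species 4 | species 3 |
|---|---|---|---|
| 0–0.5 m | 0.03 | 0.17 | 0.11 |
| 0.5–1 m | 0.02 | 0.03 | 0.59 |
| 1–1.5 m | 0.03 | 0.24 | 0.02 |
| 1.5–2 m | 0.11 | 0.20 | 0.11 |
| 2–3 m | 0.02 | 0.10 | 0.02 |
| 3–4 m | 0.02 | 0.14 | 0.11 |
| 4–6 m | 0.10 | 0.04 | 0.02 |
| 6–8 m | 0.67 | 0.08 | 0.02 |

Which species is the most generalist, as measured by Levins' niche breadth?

Σp_2ᵢ² = 0.03² + 0.02² + 0.03² + 0.11² + 0.02² + 0.02² + 0.10² + 0.67² = 0.0009 + 0.0004 + 0.0009 + 0.0121 + 0.0004 + 0.0004 + 0.0100 + 0.4489 = 0.4740
B_2 = 1 / 0.4740 = 2.1097
Σp_4ᵢ² = 0.17² + 0.03² + 0.24² + 0.20² + 0.10² + 0.14² + 0.04² + 0.08² = 0.0289 + 0.0009 + 0.0576 + 0.0400 + 0.0100 + 0.0196 + 0.0016 + 0.0064 = 0.1650
B_4 = 1 / 0.1650 = 6.0606
Σp_3ᵢ² = 0.11² + 0.59² + 0.02² + 0.11² + 0.02² + 0.11² + 0.02² + 0.02² = 0.0121 + 0.3481 + 0.0004 + 0.0121 + 0.0004 + 0.0121 + 0.0004 + 0.0004 = 0.3860
B_3 = 1 / 0.3860 = 2.5907
Highest B → broadest niche (most generalist): species 4 (B = 6.06).

species 4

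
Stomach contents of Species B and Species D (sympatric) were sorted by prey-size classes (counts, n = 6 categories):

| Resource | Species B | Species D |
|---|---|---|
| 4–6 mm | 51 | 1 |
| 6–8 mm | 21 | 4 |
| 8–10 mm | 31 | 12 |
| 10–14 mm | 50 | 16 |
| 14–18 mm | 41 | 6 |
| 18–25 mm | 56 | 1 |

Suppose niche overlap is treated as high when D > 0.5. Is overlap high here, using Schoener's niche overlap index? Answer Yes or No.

Proportions for Species B (n=250): 51/250=0.2040, 21/250=0.0840, 31/250=0.1240, 50/250=0.2000, 41/250=0.1640, 56/250=0.2240
Proportions for Species D (n=40): 1/40=0.0250, 4/40=0.1000, 12/40=0.3000, 16/40=0.4000, 6/40=0.1500, 1/40=0.0250
Σ|p₁ᵢ − p₂ᵢ| = 0.1790 + 0.0160 + 0.1760 + 0.2000 + 0.0140 + 0.1990 = 0.7840
D = 1 − ½ × 0.7840 = 1 − 0.39200 = 0.60800
D = 0.60800 > 0.5 → Yes.

Yes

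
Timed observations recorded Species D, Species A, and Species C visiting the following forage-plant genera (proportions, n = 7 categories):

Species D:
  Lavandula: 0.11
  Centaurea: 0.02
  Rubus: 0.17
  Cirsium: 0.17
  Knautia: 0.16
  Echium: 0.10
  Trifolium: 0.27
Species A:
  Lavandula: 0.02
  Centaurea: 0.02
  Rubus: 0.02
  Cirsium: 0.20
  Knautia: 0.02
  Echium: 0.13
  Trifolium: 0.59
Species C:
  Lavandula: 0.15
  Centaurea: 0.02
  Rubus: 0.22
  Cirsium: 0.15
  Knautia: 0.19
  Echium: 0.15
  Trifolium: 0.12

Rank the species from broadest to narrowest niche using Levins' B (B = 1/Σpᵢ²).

Σp_Dᵢ² = 0.11² + 0.02² + 0.17² + 0.17² + 0.16² + 0.10² + 0.27² = 0.0121 + 0.0004 + 0.0289 + 0.0289 + 0.0256 + 0.0100 + 0.0729 = 0.1788
B_D = 1 / 0.1788 = 5.5928
Σp_Aᵢ² = 0.02² + 0.02² + 0.02² + 0.20² + 0.02² + 0.13² + 0.59² = 0.0004 + 0.0004 + 0.0004 + 0.0400 + 0.0004 + 0.0169 + 0.3481 = 0.4066
B_A = 1 / 0.4066 = 2.4594
Σp_Cᵢ² = 0.15² + 0.02² + 0.22² + 0.15² + 0.19² + 0.15² + 0.12² = 0.0225 + 0.0004 + 0.0484 + 0.0225 + 0.0361 + 0.0225 + 0.0144 = 0.1668
B_C = 1 / 0.1668 = 5.9952
Ranking by B (broadest → narrowest): Species C (6.00) > Species D (5.59) > Species A (2.46)

Species C > Species D > Species A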